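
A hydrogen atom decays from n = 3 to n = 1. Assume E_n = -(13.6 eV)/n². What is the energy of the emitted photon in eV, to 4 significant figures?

E_3 = −13.60/9 = −1.511 eV and E_1 = −13.60/1 = −13.60 eV.
The photon energy is |E_3 − E_1| = 12.09 eV.

12.09 eV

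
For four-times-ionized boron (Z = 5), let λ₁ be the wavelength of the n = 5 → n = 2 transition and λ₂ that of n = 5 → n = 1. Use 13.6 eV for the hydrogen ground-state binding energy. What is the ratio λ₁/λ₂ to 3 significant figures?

4.57

λ ∝ 1/ΔE ∝ 1/(1/n_f² − 1/n_i²), and the Z² and hc factors cancel in the ratio.
λ₁/λ₂ = (1/1² − 1/5²)/(1/2² − 1/5²) = 0.9600/0.2100 = 4.57.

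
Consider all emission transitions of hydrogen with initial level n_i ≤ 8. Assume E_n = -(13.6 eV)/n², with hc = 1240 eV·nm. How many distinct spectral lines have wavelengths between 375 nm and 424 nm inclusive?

Enumerate all n_i → n_f pairs with 1 ≤ n_f < n_i ≤ 8 and compute λ = 1240 / [13.6·1·(1/n_f² − 1/n_i²)].
Lines falling in [375, 424] nm: 8→2 (389.0 nm), 7→2 (397.1 nm), 6→2 (410.3 nm).

3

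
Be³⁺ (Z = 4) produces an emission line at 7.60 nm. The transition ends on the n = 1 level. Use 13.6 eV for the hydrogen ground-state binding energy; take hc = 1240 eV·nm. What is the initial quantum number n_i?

n_i = 2

The photon energy is ΔE = hc/λ = 1240 / 7.60 = 163.2 eV.
With Z = 4, ΔE = 217.6 × (1/n_f² − 1/n_i²), so 1/n_f² − 1/n_i² = 0.7498.
With n_f = 1: 1/n_i² = 1/1 − 0.7498 = 0.2502, so n_i ≈ 2.00.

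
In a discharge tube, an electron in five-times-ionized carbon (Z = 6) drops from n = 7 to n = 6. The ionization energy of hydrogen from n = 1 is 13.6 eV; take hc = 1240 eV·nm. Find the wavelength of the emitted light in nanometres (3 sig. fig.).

For Z = 6 the level energies scale as Z², so the effective Rydberg energy is 13.6 × 36 = 489.6 eV.
ΔE = 489.6 × (1/6² − 1/7²) = 489.6 × 0.007370 = 3.608 eV.
λ = hc/ΔE = 1240 / 3.608 = 344 nm.

344 nm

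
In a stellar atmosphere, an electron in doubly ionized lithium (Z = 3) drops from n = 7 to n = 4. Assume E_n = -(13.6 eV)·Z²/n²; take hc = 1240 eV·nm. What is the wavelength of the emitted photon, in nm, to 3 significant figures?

For Z = 3 the level energies scale as Z², so the effective Rydberg energy is 13.6 × 9 = 122.4 eV.
ΔE = 122.4 × (1/4² − 1/7²) = 122.4 × 0.04209 = 5.152 eV.
λ = hc/ΔE = 1240 / 5.152 = 241 nm.

241 nm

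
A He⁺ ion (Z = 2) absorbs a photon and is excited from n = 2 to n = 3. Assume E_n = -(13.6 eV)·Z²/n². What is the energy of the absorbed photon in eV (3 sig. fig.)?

The Bohr energies scale as Z², so for Z = 2: E_n = −54.40/n² eV.
E_3 = −54.40/9 = −6.044 eV and E_2 = −54.40/4 = −13.60 eV.
The photon energy is |E_3 − E_2| = 7.56 eV.

7.56 eV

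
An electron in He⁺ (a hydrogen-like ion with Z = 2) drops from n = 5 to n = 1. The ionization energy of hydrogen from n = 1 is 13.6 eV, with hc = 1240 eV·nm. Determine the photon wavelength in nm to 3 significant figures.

23.7 nm

For Z = 2 the level energies scale as Z², so the effective Rydberg energy is 13.6 × 4 = 54.40 eV.
ΔE = 54.40 × (1/1² − 1/5²) = 54.40 × 0.9600 = 52.22 eV.
λ = hc/ΔE = 1240 / 52.22 = 23.7 nm.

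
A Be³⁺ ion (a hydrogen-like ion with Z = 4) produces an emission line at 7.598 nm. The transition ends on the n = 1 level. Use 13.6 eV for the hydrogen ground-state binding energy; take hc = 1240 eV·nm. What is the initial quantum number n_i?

The photon energy is ΔE = hc/λ = 1240 / 7.598 = 163.2 eV.
With Z = 4, ΔE = 217.6 × (1/n_f² − 1/n_i²), so 1/n_f² − 1/n_i² = 0.7500.
With n_f = 1: 1/n_i² = 1/1 − 0.7500 = 0.2500, so n_i ≈ 2.00.

n_i = 2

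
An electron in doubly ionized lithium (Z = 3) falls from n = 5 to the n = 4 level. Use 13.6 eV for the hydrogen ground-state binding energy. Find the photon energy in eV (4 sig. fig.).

2.754 eV

The Bohr energies scale as Z², so for Z = 3: E_n = −122.4/n² eV.
E_5 = −122.4/25 = −4.896 eV and E_4 = −122.4/16 = −7.650 eV.
The photon energy is |E_5 − E_4| = 2.754 eV.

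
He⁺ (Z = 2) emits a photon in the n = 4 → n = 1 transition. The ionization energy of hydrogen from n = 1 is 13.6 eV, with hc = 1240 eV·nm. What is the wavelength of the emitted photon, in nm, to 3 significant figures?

24.3 nm

For Z = 2 the level energies scale as Z², so the effective Rydberg energy is 13.6 × 4 = 54.40 eV.
ΔE = 54.40 × (1/1² − 1/4²) = 54.40 × 0.9375 = 51.00 eV.
λ = hc/ΔE = 1240 / 51.00 = 24.3 nm.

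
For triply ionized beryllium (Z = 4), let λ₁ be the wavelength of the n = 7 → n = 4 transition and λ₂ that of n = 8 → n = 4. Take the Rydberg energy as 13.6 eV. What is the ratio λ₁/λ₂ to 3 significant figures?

λ ∝ 1/ΔE ∝ 1/(1/n_f² − 1/n_i²), and the Z² and hc factors cancel in the ratio.
λ₁/λ₂ = (1/4² − 1/8²)/(1/4² − 1/7²) = 0.04688/0.04209 = 1.11.

1.11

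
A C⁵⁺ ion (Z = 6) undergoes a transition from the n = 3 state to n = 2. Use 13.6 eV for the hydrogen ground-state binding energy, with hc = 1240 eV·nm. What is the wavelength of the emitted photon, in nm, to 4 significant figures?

18.24 nm

For Z = 6 the level energies scale as Z², so the effective Rydberg energy is 13.6 × 36 = 489.6 eV.
ΔE = 489.6 × (1/2² − 1/3²) = 489.6 × 0.1389 = 68.00 eV.
λ = hc/ΔE = 1240 / 68.00 = 18.24 nm.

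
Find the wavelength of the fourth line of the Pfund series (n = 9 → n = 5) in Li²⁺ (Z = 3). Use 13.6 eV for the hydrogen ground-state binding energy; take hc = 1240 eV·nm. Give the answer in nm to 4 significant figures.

366.3 nm

The Pfund series terminates on n_f = 5; the fourth line has n_i = 5+4 = 9.
ΔE = 122.4 × (1/5² − 1/9²) = 3.385 eV.
λ = 1240 / 3.385 = 366.3 nm.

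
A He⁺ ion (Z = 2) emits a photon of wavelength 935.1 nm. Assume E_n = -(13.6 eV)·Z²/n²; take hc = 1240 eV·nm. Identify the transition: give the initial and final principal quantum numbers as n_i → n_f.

The photon energy is ΔE = hc/λ = 1240 / 935.1 = 1.326 eV.
With Z = 2, ΔE = 54.40 × (1/n_f² − 1/n_i²), so 1/n_f² − 1/n_i² = 0.02438.
Trying n_f = 5 gives 1/n_i² = 0.01562, i.e. n_i ≈ 8; this pair matches.

n_i = 8, n_f = 5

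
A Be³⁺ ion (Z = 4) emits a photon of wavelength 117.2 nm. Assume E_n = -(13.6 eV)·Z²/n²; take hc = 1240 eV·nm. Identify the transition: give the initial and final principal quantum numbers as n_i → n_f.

n_i = 4, n_f = 3

The photon energy is ΔE = hc/λ = 1240 / 117.2 = 10.58 eV.
With Z = 4, ΔE = 217.6 × (1/n_f² − 1/n_i²), so 1/n_f² − 1/n_i² = 0.04862.
Trying n_f = 3 gives 1/n_i² = 0.06249, i.e. n_i ≈ 4; this pair matches.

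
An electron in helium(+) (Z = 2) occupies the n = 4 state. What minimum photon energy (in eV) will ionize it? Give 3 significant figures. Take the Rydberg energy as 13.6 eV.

3.40 eV

E_n = −13.6 Z²/n² = −54.40/n² eV for Z = 2.
E_4 = −54.40/16 = −3.40 eV, so ionization (to E = 0) requires 3.40 eV.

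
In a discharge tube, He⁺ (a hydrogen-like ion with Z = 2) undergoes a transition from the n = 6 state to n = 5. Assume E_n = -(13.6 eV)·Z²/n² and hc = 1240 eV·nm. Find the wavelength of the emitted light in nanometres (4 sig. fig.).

For Z = 2 the level energies scale as Z², so the effective Rydberg energy is 13.6 × 4 = 54.40 eV.
ΔE = 54.40 × (1/5² − 1/6²) = 54.40 × 0.01222 = 0.6649 eV.
λ = hc/ΔE = 1240 / 0.6649 = 1865 nm.

1865 nm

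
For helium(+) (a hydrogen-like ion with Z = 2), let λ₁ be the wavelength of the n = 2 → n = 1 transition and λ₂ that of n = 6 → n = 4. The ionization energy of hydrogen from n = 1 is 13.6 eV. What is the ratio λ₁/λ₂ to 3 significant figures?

0.0463

λ ∝ 1/ΔE ∝ 1/(1/n_f² − 1/n_i²), and the Z² and hc factors cancel in the ratio.
λ₁/λ₂ = (1/4² − 1/6²)/(1/1² − 1/2²) = 0.03472/0.7500 = 0.0463.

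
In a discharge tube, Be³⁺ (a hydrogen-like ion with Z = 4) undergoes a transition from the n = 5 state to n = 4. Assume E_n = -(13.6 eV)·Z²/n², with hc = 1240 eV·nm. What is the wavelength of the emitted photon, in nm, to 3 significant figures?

253 nm

For Z = 4 the level energies scale as Z², so the effective Rydberg energy is 13.6 × 16 = 217.6 eV.
ΔE = 217.6 × (1/4² − 1/5²) = 217.6 × 0.02250 = 4.896 eV.
λ = hc/ΔE = 1240 / 4.896 = 253 nm.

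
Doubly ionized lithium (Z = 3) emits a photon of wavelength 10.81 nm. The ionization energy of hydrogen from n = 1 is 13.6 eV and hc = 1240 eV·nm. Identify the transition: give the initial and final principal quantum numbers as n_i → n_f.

n_i = 4, n_f = 1

The photon energy is ΔE = hc/λ = 1240 / 10.81 = 114.7 eV.
With Z = 3, ΔE = 122.4 × (1/n_f² − 1/n_i²), so 1/n_f² − 1/n_i² = 0.9372.
Trying n_f = 1 gives 1/n_i² = 0.06284, i.e. n_i ≈ 4; this pair matches.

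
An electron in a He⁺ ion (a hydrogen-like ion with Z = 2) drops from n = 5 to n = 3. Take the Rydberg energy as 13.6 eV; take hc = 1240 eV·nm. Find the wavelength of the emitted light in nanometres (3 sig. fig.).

321 nm

For Z = 2 the level energies scale as Z², so the effective Rydberg energy is 13.6 × 4 = 54.40 eV.
ΔE = 54.40 × (1/3² − 1/5²) = 54.40 × 0.07111 = 3.868 eV.
λ = hc/ΔE = 1240 / 3.868 = 321 nm.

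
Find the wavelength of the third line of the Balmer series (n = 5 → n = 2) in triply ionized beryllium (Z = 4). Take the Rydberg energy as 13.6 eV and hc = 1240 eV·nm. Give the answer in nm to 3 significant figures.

The Balmer series terminates on n_f = 2; the third line has n_i = 2+3 = 5.
ΔE = 217.6 × (1/2² − 1/5²) = 45.70 eV.
λ = 1240 / 45.70 = 27.1 nm.

27.1 nm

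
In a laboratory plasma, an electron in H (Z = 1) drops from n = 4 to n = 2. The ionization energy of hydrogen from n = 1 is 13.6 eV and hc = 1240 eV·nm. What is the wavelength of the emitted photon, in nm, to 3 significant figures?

ΔE = 13.60 × (1/2² − 1/4²) = 13.60 × 0.1875 = 2.550 eV.
λ = hc/ΔE = 1240 / 2.550 = 486 nm.
This line belongs to the Balmer series.

486 nm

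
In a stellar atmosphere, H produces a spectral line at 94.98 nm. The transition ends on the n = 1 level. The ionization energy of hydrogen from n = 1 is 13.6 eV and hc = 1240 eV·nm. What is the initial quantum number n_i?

n_i = 5

The photon energy is ΔE = hc/λ = 1240 / 94.98 = 13.06 eV.
With Z = 1, ΔE = 13.60 × (1/n_f² − 1/n_i²), so 1/n_f² − 1/n_i² = 0.9600.
With n_f = 1: 1/n_i² = 1/1 − 0.9600 = 0.04005, so n_i ≈ 5.00.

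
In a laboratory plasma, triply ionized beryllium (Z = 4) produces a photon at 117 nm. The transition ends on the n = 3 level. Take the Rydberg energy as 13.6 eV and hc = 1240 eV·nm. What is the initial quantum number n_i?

n_i = 4

The photon energy is ΔE = hc/λ = 1240 / 117 = 10.60 eV.
With Z = 4, ΔE = 217.6 × (1/n_f² − 1/n_i²), so 1/n_f² − 1/n_i² = 0.04871.
With n_f = 3: 1/n_i² = 1/9 − 0.04871 = 0.06241, so n_i ≈ 4.00.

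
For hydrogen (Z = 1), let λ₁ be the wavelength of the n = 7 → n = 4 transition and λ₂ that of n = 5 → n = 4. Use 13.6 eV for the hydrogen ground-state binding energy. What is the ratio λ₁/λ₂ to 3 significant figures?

0.535

λ ∝ 1/ΔE ∝ 1/(1/n_f² − 1/n_i²), and the Z² and hc factors cancel in the ratio.
λ₁/λ₂ = (1/4² − 1/5²)/(1/4² − 1/7²) = 0.02250/0.04209 = 0.535.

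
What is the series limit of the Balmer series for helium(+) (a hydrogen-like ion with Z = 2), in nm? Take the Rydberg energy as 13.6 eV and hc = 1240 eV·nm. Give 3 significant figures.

91.2 nm

The Balmer series has lower level n_f = 2; the series limit corresponds to n_i → ∞.
ΔE_max = 13.6 × 4 / 2² = 13.60 eV.
λ_min = 1240 / 13.60 = 91.2 nm.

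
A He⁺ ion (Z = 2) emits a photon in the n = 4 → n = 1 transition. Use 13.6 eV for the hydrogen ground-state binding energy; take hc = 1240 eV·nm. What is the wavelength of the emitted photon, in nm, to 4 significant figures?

For Z = 2 the level energies scale as Z², so the effective Rydberg energy is 13.6 × 4 = 54.40 eV.
ΔE = 54.40 × (1/1² − 1/4²) = 54.40 × 0.9375 = 51.00 eV.
λ = hc/ΔE = 1240 / 51.00 = 24.31 nm.

24.31 nm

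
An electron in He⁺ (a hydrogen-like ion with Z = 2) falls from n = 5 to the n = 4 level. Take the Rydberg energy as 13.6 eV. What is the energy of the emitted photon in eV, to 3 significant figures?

The Bohr energies scale as Z², so for Z = 2: E_n = −54.40/n² eV.
E_5 = −54.40/25 = −2.176 eV and E_4 = −54.40/16 = −3.400 eV.
The photon energy is |E_5 − E_4| = 1.22 eV.

1.22 eV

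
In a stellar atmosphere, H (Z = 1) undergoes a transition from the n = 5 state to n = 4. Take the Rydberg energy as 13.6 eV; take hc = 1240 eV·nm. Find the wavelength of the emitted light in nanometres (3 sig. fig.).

ΔE = 13.60 × (1/4² − 1/5²) = 13.60 × 0.02250 = 0.3060 eV.
λ = hc/ΔE = 1240 / 0.3060 = 4050 nm.

4050 nm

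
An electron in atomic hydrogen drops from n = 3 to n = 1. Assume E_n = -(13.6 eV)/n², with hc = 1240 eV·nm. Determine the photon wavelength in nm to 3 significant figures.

103 nm

ΔE = 13.60 × (1/1² − 1/3²) = 13.60 × 0.8889 = 12.09 eV.
λ = hc/ΔE = 1240 / 12.09 = 103 nm.
This line belongs to the Lyman series.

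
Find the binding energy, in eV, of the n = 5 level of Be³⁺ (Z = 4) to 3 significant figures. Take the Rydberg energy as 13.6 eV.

E_n = −13.6 Z²/n² = −217.6/n² eV for Z = 4.
E_5 = −217.6/25 = −8.70 eV, so ionization (to E = 0) requires 8.70 eV.

8.70 eV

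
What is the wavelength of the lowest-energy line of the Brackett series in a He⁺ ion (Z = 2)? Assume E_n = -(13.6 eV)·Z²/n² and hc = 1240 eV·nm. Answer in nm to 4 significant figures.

1013 nm

The Brackett series terminates on n_f = 4; the first line has n_i = 4+1 = 5.
ΔE = 54.40 × (1/4² − 1/5²) = 1.224 eV.
λ = 1240 / 1.224 = 1013 nm.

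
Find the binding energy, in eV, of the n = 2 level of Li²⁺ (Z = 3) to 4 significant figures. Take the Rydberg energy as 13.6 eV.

30.60 eV

E_n = −13.6 Z²/n² = −122.4/n² eV for Z = 3.
E_2 = −122.4/4 = −30.60 eV, so ionization (to E = 0) requires 30.60 eV.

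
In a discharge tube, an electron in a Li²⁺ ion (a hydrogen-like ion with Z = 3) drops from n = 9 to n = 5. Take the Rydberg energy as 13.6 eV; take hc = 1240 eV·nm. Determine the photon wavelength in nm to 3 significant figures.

366 nm

For Z = 3 the level energies scale as Z², so the effective Rydberg energy is 13.6 × 9 = 122.4 eV.
ΔE = 122.4 × (1/5² − 1/9²) = 122.4 × 0.02765 = 3.385 eV.
λ = hc/ΔE = 1240 / 3.385 = 366 nm.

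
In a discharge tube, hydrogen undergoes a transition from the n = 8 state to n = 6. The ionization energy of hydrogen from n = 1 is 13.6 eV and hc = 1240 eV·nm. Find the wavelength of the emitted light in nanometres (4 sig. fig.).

7503 nm

ΔE = 13.60 × (1/6² − 1/8²) = 13.60 × 0.01215 = 0.1653 eV.
λ = hc/ΔE = 1240 / 0.1653 = 7503 nm.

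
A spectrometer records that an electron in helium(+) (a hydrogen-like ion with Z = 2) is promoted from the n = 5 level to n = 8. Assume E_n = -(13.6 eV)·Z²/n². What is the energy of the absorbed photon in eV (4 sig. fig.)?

The Bohr energies scale as Z², so for Z = 2: E_n = −54.40/n² eV.
E_8 = −54.40/64 = −0.8500 eV and E_5 = −54.40/25 = −2.176 eV.
The photon energy is |E_8 − E_5| = 1.326 eV.

1.326 eV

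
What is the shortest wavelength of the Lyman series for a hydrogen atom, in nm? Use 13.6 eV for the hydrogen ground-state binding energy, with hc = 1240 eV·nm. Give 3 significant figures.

The Lyman series has lower level n_f = 1; the series limit corresponds to n_i → ∞.
ΔE_max = 13.6 × 1 / 1² = 13.60 eV.
λ_min = 1240 / 13.60 = 91.2 nm.

91.2 nm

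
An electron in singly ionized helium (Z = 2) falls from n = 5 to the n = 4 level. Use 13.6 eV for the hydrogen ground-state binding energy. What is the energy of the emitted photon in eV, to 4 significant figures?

The Bohr energies scale as Z², so for Z = 2: E_n = −54.40/n² eV.
E_5 = −54.40/25 = −2.176 eV and E_4 = −54.40/16 = −3.400 eV.
The photon energy is |E_5 − E_4| = 1.224 eV.

1.224 eV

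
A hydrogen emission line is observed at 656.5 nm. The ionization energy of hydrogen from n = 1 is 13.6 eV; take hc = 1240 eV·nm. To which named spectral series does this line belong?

Balmer

ΔE = 1240/656.5 = 1.889 eV.
This matches 13.6 × (1/2² − 1/3²), so n_f = 2: the Balmer series.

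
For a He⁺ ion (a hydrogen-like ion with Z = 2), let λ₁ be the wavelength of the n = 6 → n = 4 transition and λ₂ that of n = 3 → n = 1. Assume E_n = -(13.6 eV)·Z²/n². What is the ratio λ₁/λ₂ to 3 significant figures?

λ ∝ 1/ΔE ∝ 1/(1/n_f² − 1/n_i²), and the Z² and hc factors cancel in the ratio.
λ₁/λ₂ = (1/1² − 1/3²)/(1/4² − 1/6²) = 0.8889/0.03472 = 25.6.

25.6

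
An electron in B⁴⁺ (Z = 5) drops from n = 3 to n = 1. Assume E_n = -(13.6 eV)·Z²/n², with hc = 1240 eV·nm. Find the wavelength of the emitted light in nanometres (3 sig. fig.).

For Z = 5 the level energies scale as Z², so the effective Rydberg energy is 13.6 × 25 = 340.0 eV.
ΔE = 340.0 × (1/1² − 1/3²) = 340.0 × 0.8889 = 302.2 eV.
λ = hc/ΔE = 1240 / 302.2 = 4.10 nm.

4.10 nm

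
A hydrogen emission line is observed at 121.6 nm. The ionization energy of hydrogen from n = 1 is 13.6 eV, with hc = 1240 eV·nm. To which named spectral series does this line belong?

Lyman

ΔE = 1240/121.6 = 10.20 eV.
This matches 13.6 × (1/1² − 1/2²), so n_f = 1: the Lyman series.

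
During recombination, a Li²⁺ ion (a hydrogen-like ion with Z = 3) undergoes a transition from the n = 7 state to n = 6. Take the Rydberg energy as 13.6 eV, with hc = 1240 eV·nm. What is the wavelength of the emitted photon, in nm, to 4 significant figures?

For Z = 3 the level energies scale as Z², so the effective Rydberg energy is 13.6 × 9 = 122.4 eV.
ΔE = 122.4 × (1/6² − 1/7²) = 122.4 × 0.007370 = 0.9020 eV.
λ = hc/ΔE = 1240 / 0.9020 = 1375 nm.

1375 nm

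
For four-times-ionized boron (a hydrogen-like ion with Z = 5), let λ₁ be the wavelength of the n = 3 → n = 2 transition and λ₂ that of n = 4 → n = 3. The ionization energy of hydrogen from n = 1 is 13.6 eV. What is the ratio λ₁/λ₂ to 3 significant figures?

λ ∝ 1/ΔE ∝ 1/(1/n_f² − 1/n_i²), and the Z² and hc factors cancel in the ratio.
λ₁/λ₂ = (1/3² − 1/4²)/(1/2² − 1/3²) = 0.04861/0.1389 = 0.350.

0.350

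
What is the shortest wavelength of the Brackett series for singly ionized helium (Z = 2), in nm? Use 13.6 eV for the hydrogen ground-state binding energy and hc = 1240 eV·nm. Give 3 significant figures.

The Brackett series has lower level n_f = 4; the series limit corresponds to n_i → ∞.
ΔE_max = 13.6 × 4 / 4² = 3.400 eV.
λ_min = 1240 / 3.400 = 365 nm.

365 nm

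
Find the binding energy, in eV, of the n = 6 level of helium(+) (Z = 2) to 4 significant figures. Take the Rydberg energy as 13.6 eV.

E_n = −13.6 Z²/n² = −54.40/n² eV for Z = 2.
E_6 = −54.40/36 = −1.511 eV, so ionization (to E = 0) requires 1.511 eV.

1.511 eV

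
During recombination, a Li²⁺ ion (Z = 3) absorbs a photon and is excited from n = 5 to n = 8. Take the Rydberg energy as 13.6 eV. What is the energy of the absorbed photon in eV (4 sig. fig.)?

The Bohr energies scale as Z², so for Z = 3: E_n = −122.4/n² eV.
E_8 = −122.4/64 = −1.913 eV and E_5 = −122.4/25 = −4.896 eV.
The photon energy is |E_8 − E_5| = 2.984 eV.

2.984 eV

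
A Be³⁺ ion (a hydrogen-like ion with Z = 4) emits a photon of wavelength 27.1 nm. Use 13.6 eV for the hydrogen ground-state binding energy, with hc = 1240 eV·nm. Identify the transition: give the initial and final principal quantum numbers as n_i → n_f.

The photon energy is ΔE = hc/λ = 1240 / 27.1 = 45.76 eV.
With Z = 4, ΔE = 217.6 × (1/n_f² − 1/n_i²), so 1/n_f² − 1/n_i² = 0.2103.
Trying n_f = 2 gives 1/n_i² = 0.03972, i.e. n_i ≈ 5; this pair matches.

n_i = 5, n_f = 2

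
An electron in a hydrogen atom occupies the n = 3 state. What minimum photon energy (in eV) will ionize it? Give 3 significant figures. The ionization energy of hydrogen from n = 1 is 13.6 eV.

1.51 eV

E_3 = −13.60/9 = −1.51 eV, so ionization (to E = 0) requires 1.51 eV.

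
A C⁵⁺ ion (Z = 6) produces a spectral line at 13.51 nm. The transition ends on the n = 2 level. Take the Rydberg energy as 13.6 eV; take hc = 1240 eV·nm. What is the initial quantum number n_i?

The photon energy is ΔE = hc/λ = 1240 / 13.51 = 91.78 eV.
With Z = 6, ΔE = 489.6 × (1/n_f² − 1/n_i²), so 1/n_f² − 1/n_i² = 0.1875.
With n_f = 2: 1/n_i² = 1/4 − 0.1875 = 0.06253, so n_i ≈ 4.00.

n_i = 4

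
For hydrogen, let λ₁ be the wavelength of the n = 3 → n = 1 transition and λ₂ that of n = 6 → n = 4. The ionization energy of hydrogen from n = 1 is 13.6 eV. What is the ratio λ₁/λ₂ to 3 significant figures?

0.0391

λ ∝ 1/ΔE ∝ 1/(1/n_f² − 1/n_i²), and the Z² and hc factors cancel in the ratio.
λ₁/λ₂ = (1/4² − 1/6²)/(1/1² − 1/3²) = 0.03472/0.8889 = 0.0391.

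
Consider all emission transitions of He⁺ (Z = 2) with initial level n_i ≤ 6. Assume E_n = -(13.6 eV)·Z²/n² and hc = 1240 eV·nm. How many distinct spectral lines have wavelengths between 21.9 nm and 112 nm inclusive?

7

Enumerate all n_i → n_f pairs with 1 ≤ n_f < n_i ≤ 6 and compute λ = 1240 / [13.6·4·(1/n_f² − 1/n_i²)].
Lines falling in [21.9, 112] nm: 6→1 (23.45 nm), 5→1 (23.74 nm), 4→1 (24.31 nm), 3→1 (25.64 nm), 2→1 (30.39 nm), 6→2 (102.6 nm), 5→2 (108.5 nm).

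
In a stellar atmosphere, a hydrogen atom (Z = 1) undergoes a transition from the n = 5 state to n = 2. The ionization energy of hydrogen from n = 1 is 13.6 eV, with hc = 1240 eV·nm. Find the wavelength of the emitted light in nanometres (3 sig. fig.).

434 nm

ΔE = 13.60 × (1/2² − 1/5²) = 13.60 × 0.2100 = 2.856 eV.
λ = hc/ΔE = 1240 / 2.856 = 434 nm.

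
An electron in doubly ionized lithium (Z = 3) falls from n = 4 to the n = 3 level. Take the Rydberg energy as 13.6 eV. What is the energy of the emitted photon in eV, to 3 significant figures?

5.95 eV

The Bohr energies scale as Z², so for Z = 3: E_n = −122.4/n² eV.
E_4 = −122.4/16 = −7.650 eV and E_3 = −122.4/9 = −13.60 eV.
The photon energy is |E_4 − E_3| = 5.95 eV.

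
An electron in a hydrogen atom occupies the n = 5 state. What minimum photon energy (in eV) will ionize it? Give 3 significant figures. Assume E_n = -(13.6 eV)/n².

0.544 eV

E_5 = −13.60/25 = −0.544 eV, so ionization (to E = 0) requires 0.544 eV.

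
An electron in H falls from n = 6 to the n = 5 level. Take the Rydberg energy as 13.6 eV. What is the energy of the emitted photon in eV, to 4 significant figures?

E_6 = −13.60/36 = −0.3778 eV and E_5 = −13.60/25 = −0.5440 eV.
The photon energy is |E_6 − E_5| = 0.1662 eV.

0.1662 eV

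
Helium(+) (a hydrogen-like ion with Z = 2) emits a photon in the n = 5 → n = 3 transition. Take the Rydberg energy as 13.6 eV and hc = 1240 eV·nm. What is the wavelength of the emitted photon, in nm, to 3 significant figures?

For Z = 2 the level energies scale as Z², so the effective Rydberg energy is 13.6 × 4 = 54.40 eV.
ΔE = 54.40 × (1/3² − 1/5²) = 54.40 × 0.07111 = 3.868 eV.
λ = hc/ΔE = 1240 / 3.868 = 321 nm.

321 nm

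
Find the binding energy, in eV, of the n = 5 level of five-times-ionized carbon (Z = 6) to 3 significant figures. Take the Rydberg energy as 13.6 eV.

19.6 eV

E_n = −13.6 Z²/n² = −489.6/n² eV for Z = 6.
E_5 = −489.6/25 = −19.6 eV, so ionization (to E = 0) requires 19.6 eV.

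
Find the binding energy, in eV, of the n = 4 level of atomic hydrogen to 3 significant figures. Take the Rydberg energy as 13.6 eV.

0.850 eV

E_4 = −13.60/16 = −0.850 eV, so ionization (to E = 0) requires 0.850 eV.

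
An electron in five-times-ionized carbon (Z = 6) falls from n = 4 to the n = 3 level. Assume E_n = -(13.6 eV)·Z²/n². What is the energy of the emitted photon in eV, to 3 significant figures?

The Bohr energies scale as Z², so for Z = 6: E_n = −489.6/n² eV.
E_4 = −489.6/16 = −30.60 eV and E_3 = −489.6/9 = −54.40 eV.
The photon energy is |E_4 − E_3| = 23.8 eV.

23.8 eV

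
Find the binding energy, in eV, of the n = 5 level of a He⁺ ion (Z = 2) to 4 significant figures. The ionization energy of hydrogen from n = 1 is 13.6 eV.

2.176 eV

E_n = −13.6 Z²/n² = −54.40/n² eV for Z = 2.
E_5 = −54.40/25 = −2.176 eV, so ionization (to E = 0) requires 2.176 eV.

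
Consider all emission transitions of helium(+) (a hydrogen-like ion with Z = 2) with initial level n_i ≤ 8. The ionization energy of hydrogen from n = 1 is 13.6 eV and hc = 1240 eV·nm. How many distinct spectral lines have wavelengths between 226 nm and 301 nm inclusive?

3

Enumerate all n_i → n_f pairs with 1 ≤ n_f < n_i ≤ 8 and compute λ = 1240 / [13.6·4·(1/n_f² − 1/n_i²)].
Lines falling in [226, 301] nm: 8→3 (238.7 nm), 7→3 (251.3 nm), 6→3 (273.5 nm).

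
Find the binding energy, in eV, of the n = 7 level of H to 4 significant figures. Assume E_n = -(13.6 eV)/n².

E_7 = −13.60/49 = −0.2776 eV, so ionization (to E = 0) requires 0.2776 eV.

0.2776 eV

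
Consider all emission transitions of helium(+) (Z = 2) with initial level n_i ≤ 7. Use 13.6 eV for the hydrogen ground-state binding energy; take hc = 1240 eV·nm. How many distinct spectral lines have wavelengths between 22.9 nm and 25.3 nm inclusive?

Enumerate all n_i → n_f pairs with 1 ≤ n_f < n_i ≤ 7 and compute λ = 1240 / [13.6·4·(1/n_f² − 1/n_i²)].
Lines falling in [22.9, 25.3] nm: 7→1 (23.27 nm), 6→1 (23.45 nm), 5→1 (23.74 nm), 4→1 (24.31 nm).

4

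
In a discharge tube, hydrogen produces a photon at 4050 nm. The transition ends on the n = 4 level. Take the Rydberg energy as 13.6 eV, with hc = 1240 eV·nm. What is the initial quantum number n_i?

n_i = 5

The photon energy is ΔE = hc/λ = 1240 / 4050 = 0.3062 eV.
With Z = 1, ΔE = 13.60 × (1/n_f² − 1/n_i²), so 1/n_f² − 1/n_i² = 0.02251.
With n_f = 4: 1/n_i² = 1/16 − 0.02251 = 0.03999, so n_i ≈ 5.00.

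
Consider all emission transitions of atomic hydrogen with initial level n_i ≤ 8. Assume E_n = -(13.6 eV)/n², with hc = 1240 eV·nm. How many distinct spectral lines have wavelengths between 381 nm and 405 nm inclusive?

Enumerate all n_i → n_f pairs with 1 ≤ n_f < n_i ≤ 8 and compute λ = 1240 / [13.6·1·(1/n_f² − 1/n_i²)].
Lines falling in [381, 405] nm: 8→2 (389.0 nm), 7→2 (397.1 nm).

2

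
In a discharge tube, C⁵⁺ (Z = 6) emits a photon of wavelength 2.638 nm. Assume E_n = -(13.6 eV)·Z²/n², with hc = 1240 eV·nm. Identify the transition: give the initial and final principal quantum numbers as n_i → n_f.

n_i = 5, n_f = 1

The photon energy is ΔE = hc/λ = 1240 / 2.638 = 470.1 eV.
With Z = 6, ΔE = 489.6 × (1/n_f² − 1/n_i²), so 1/n_f² − 1/n_i² = 0.9601.
Trying n_f = 1 gives 1/n_i² = 0.03992, i.e. n_i ≈ 5; this pair matches.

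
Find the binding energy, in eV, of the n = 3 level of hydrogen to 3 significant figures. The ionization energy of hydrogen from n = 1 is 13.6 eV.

E_3 = −13.60/9 = −1.51 eV, so ionization (to E = 0) requires 1.51 eV.

1.51 eV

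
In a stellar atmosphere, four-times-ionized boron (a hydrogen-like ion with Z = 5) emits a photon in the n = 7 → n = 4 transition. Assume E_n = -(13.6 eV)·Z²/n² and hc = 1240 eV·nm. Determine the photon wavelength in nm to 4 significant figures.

86.65 nm

For Z = 5 the level energies scale as Z², so the effective Rydberg energy is 13.6 × 25 = 340.0 eV.
ΔE = 340.0 × (1/4² − 1/7²) = 340.0 × 0.04209 = 14.31 eV.
λ = hc/ΔE = 1240 / 14.31 = 86.65 nm.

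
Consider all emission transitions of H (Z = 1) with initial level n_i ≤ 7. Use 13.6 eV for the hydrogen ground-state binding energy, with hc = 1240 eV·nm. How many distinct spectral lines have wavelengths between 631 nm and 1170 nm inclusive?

3

Enumerate all n_i → n_f pairs with 1 ≤ n_f < n_i ≤ 7 and compute λ = 1240 / [13.6·1·(1/n_f² − 1/n_i²)].
Lines falling in [631, 1170] nm: 3→2 (656.5 nm), 7→3 (1005 nm), 6→3 (1094 nm).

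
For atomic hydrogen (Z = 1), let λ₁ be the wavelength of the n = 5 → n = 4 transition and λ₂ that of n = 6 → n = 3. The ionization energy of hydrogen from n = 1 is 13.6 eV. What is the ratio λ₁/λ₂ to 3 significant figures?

λ ∝ 1/ΔE ∝ 1/(1/n_f² − 1/n_i²), and the Z² and hc factors cancel in the ratio.
λ₁/λ₂ = (1/3² − 1/6²)/(1/4² − 1/5²) = 0.08333/0.02250 = 3.70.

3.70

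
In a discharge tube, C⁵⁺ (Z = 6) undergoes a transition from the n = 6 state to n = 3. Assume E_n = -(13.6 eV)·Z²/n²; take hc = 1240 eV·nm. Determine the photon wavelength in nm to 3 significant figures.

30.4 nm

For Z = 6 the level energies scale as Z², so the effective Rydberg energy is 13.6 × 36 = 489.6 eV.
ΔE = 489.6 × (1/3² − 1/6²) = 489.6 × 0.08333 = 40.80 eV.
λ = hc/ΔE = 1240 / 40.80 = 30.4 nm.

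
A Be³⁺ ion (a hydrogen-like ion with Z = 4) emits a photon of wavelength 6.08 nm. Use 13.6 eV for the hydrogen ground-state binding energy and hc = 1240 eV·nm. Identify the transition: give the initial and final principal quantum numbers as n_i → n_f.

The photon energy is ΔE = hc/λ = 1240 / 6.08 = 203.9 eV.
With Z = 4, ΔE = 217.6 × (1/n_f² − 1/n_i²), so 1/n_f² − 1/n_i² = 0.9373.
Trying n_f = 1 gives 1/n_i² = 0.06274, i.e. n_i ≈ 4; this pair matches.

n_i = 4, n_f = 1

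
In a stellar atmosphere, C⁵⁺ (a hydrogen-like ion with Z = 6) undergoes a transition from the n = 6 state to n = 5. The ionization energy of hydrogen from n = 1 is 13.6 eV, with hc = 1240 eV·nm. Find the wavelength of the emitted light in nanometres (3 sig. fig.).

For Z = 6 the level energies scale as Z², so the effective Rydberg energy is 13.6 × 36 = 489.6 eV.
ΔE = 489.6 × (1/5² − 1/6²) = 489.6 × 0.01222 = 5.984 eV.
λ = hc/ΔE = 1240 / 5.984 = 207 nm.

207 nm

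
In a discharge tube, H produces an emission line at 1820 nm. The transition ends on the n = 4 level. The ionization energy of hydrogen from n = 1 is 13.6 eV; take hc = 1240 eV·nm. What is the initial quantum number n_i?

The photon energy is ΔE = hc/λ = 1240 / 1820 = 0.6813 eV.
With Z = 1, ΔE = 13.60 × (1/n_f² − 1/n_i²), so 1/n_f² − 1/n_i² = 0.05010.
With n_f = 4: 1/n_i² = 1/16 − 0.05010 = 0.01240, so n_i ≈ 8.98.

n_i = 9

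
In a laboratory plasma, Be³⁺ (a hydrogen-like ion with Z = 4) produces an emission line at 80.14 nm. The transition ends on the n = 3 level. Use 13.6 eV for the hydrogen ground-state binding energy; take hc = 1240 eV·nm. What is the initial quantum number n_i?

n_i = 5

The photon energy is ΔE = hc/λ = 1240 / 80.14 = 15.47 eV.
With Z = 4, ΔE = 217.6 × (1/n_f² − 1/n_i²), so 1/n_f² − 1/n_i² = 0.07111.
With n_f = 3: 1/n_i² = 1/9 − 0.07111 = 0.04000, so n_i ≈ 5.00.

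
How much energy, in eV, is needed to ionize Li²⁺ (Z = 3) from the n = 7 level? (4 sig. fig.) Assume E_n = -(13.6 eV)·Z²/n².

2.498 eV

E_n = −13.6 Z²/n² = −122.4/n² eV for Z = 3.
E_7 = −122.4/49 = −2.498 eV, so ionization (to E = 0) requires 2.498 eV.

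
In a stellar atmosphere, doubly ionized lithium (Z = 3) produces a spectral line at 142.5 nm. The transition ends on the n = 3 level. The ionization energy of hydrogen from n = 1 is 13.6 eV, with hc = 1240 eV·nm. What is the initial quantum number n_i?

n_i = 5

The photon energy is ΔE = hc/λ = 1240 / 142.5 = 8.702 eV.
With Z = 3, ΔE = 122.4 × (1/n_f² − 1/n_i²), so 1/n_f² − 1/n_i² = 0.07109.
With n_f = 3: 1/n_i² = 1/9 − 0.07109 = 0.04002, so n_i ≈ 5.00.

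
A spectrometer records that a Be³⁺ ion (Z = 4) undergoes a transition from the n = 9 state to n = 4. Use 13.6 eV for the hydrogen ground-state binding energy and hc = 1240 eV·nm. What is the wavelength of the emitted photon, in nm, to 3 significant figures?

114 nm

For Z = 4 the level energies scale as Z², so the effective Rydberg energy is 13.6 × 16 = 217.6 eV.
ΔE = 217.6 × (1/4² − 1/9²) = 217.6 × 0.05015 = 10.91 eV.
λ = hc/ΔE = 1240 / 10.91 = 114 nm.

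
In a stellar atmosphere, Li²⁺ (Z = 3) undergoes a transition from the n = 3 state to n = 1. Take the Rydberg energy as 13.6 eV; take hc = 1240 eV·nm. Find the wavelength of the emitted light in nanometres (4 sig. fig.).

For Z = 3 the level energies scale as Z², so the effective Rydberg energy is 13.6 × 9 = 122.4 eV.
ΔE = 122.4 × (1/1² − 1/3²) = 122.4 × 0.8889 = 108.8 eV.
λ = hc/ΔE = 1240 / 108.8 = 11.40 nm.

11.40 nm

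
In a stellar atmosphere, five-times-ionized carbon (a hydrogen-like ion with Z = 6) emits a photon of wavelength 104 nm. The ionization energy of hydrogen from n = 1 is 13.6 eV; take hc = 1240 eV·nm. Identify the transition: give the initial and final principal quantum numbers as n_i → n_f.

n_i = 8, n_f = 5

The photon energy is ΔE = hc/λ = 1240 / 104 = 11.92 eV.
With Z = 6, ΔE = 489.6 × (1/n_f² − 1/n_i²), so 1/n_f² − 1/n_i² = 0.02435.
Trying n_f = 5 gives 1/n_i² = 0.01565, i.e. n_i ≈ 8; this pair matches.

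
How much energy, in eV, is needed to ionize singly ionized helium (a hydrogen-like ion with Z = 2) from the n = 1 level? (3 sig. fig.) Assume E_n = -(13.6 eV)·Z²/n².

E_n = −13.6 Z²/n² = −54.40/n² eV for Z = 2.
E_1 = −54.40/1 = −54.4 eV, so ionization (to E = 0) requires 54.4 eV.

54.4 eV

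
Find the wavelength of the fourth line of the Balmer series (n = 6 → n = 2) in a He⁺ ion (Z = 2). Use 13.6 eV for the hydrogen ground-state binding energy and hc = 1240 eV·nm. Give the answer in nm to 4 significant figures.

102.6 nm

The Balmer series terminates on n_f = 2; the fourth line has n_i = 2+4 = 6.
ΔE = 54.40 × (1/2² − 1/6²) = 12.09 eV.
λ = 1240 / 12.09 = 102.6 nm.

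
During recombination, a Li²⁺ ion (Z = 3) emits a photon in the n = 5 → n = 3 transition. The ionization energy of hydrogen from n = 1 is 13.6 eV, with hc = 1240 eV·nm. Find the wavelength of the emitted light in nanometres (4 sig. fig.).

For Z = 3 the level energies scale as Z², so the effective Rydberg energy is 13.6 × 9 = 122.4 eV.
ΔE = 122.4 × (1/3² − 1/5²) = 122.4 × 0.07111 = 8.704 eV.
λ = hc/ΔE = 1240 / 8.704 = 142.5 nm.

142.5 nm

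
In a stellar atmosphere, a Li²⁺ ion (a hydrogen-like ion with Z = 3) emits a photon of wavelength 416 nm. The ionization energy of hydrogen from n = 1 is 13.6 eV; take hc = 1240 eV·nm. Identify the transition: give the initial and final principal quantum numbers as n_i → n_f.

n_i = 8, n_f = 5

The photon energy is ΔE = hc/λ = 1240 / 416 = 2.981 eV.
With Z = 3, ΔE = 122.4 × (1/n_f² − 1/n_i²), so 1/n_f² − 1/n_i² = 0.02435.
Trying n_f = 5 gives 1/n_i² = 0.01565, i.e. n_i ≈ 8; this pair matches.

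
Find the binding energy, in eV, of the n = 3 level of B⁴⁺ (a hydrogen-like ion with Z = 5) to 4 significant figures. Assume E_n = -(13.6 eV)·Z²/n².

E_n = −13.6 Z²/n² = −340.0/n² eV for Z = 5.
E_3 = −340.0/9 = −37.78 eV, so ionization (to E = 0) requires 37.78 eV.

37.78 eV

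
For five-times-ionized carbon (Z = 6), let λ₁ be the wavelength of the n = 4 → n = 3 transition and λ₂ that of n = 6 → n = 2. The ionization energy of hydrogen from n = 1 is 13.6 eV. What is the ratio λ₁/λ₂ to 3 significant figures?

λ ∝ 1/ΔE ∝ 1/(1/n_f² − 1/n_i²), and the Z² and hc factors cancel in the ratio.
λ₁/λ₂ = (1/2² − 1/6²)/(1/3² − 1/4²) = 0.2222/0.04861 = 4.57.

4.57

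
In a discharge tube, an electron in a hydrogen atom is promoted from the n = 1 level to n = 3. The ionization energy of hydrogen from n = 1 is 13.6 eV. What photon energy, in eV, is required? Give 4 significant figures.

E_3 = −13.60/9 = −1.511 eV and E_1 = −13.60/1 = −13.60 eV.
The photon energy is |E_3 − E_1| = 12.09 eV.

12.09 eV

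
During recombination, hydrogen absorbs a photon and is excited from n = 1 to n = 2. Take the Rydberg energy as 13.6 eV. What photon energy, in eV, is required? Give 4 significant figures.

E_2 = −13.60/4 = −3.400 eV and E_1 = −13.60/1 = −13.60 eV.
The photon energy is |E_2 − E_1| = 10.20 eV.

10.20 eV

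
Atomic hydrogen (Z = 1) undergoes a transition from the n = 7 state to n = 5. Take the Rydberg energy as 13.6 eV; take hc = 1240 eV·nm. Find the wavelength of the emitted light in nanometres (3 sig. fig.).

4650 nm

ΔE = 13.60 × (1/5² − 1/7²) = 13.60 × 0.01959 = 0.2664 eV.
λ = hc/ΔE = 1240 / 0.2664 = 4650 nm.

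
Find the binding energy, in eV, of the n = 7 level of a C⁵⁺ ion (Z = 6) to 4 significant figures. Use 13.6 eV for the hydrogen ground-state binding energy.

9.992 eV

E_n = −13.6 Z²/n² = −489.6/n² eV for Z = 6.
E_7 = −489.6/49 = −9.992 eV, so ionization (to E = 0) requires 9.992 eV.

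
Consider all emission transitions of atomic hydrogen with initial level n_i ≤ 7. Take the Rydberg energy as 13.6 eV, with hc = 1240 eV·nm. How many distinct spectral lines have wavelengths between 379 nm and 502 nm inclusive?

Enumerate all n_i → n_f pairs with 1 ≤ n_f < n_i ≤ 7 and compute λ = 1240 / [13.6·1·(1/n_f² − 1/n_i²)].
Lines falling in [379, 502] nm: 7→2 (397.1 nm), 6→2 (410.3 nm), 5→2 (434.2 nm), 4→2 (486.3 nm).

4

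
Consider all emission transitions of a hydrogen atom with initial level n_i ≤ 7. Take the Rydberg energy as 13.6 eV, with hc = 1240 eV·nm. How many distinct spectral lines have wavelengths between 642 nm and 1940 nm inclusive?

5

Enumerate all n_i → n_f pairs with 1 ≤ n_f < n_i ≤ 7 and compute λ = 1240 / [13.6·1·(1/n_f² − 1/n_i²)].
Lines falling in [642, 1940] nm: 3→2 (656.5 nm), 7→3 (1005 nm), 6→3 (1094 nm), 5→3 (1282 nm), 4→3 (1876 nm).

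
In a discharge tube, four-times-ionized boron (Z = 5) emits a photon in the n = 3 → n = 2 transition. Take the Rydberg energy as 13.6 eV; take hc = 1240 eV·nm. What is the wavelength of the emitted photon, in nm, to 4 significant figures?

For Z = 5 the level energies scale as Z², so the effective Rydberg energy is 13.6 × 25 = 340.0 eV.
ΔE = 340.0 × (1/2² − 1/3²) = 340.0 × 0.1389 = 47.22 eV.
λ = hc/ΔE = 1240 / 47.22 = 26.26 nm.

26.26 nm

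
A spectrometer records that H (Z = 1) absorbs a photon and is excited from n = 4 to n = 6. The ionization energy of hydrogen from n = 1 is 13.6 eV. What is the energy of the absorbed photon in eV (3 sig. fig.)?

E_6 = −13.60/36 = −0.3778 eV and E_4 = −13.60/16 = −0.8500 eV.
The photon energy is |E_6 − E_4| = 0.472 eV.

0.472 eV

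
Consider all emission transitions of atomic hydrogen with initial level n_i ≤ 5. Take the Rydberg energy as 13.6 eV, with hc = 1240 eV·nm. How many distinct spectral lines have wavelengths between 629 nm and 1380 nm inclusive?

Enumerate all n_i → n_f pairs with 1 ≤ n_f < n_i ≤ 5 and compute λ = 1240 / [13.6·1·(1/n_f² − 1/n_i²)].
Lines falling in [629, 1380] nm: 3→2 (656.5 nm), 5→3 (1282 nm).

2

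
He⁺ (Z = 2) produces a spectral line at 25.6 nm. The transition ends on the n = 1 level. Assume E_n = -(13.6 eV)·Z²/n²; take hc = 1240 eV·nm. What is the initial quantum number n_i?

The photon energy is ΔE = hc/λ = 1240 / 25.6 = 48.44 eV.
With Z = 2, ΔE = 54.40 × (1/n_f² − 1/n_i²), so 1/n_f² − 1/n_i² = 0.8904.
With n_f = 1: 1/n_i² = 1/1 − 0.8904 = 0.1096, so n_i ≈ 3.02.

n_i = 3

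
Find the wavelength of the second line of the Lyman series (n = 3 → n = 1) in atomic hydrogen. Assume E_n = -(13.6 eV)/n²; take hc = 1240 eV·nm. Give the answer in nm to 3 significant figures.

103 nm

The Lyman series terminates on n_f = 1; the second line has n_i = 1+2 = 3.
ΔE = 13.60 × (1/1² − 1/3²) = 12.09 eV.
λ = 1240 / 12.09 = 103 nm.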